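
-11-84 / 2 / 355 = -3947 / 355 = -11.12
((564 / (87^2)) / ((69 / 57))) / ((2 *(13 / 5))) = 8930 / 754377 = 0.01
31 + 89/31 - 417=-11877/31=-383.13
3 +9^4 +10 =6574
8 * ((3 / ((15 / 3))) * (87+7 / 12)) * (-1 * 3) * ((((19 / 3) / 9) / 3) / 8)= -36.98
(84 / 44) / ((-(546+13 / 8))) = -168 / 48191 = -0.00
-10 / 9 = -1.11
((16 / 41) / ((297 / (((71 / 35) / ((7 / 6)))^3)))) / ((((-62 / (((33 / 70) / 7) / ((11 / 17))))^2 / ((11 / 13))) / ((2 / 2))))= 7447412088 / 452148420987615625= 0.00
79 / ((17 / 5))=395 / 17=23.24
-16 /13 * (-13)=16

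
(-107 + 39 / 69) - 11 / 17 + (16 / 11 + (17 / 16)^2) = -115058579 / 1101056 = -104.50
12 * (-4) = -48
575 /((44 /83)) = 47725 /44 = 1084.66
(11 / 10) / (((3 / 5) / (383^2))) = 1613579 / 6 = 268929.83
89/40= 2.22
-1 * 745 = -745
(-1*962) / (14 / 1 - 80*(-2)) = -481 / 87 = -5.53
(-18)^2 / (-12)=-27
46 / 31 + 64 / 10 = 1222 / 155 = 7.88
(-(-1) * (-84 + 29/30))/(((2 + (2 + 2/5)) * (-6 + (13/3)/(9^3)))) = 1815939/576796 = 3.15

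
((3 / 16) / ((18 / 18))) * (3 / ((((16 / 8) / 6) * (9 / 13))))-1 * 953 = -950.56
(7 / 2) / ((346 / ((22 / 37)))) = 77 / 12802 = 0.01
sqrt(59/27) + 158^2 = sqrt(177)/9 + 24964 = 24965.48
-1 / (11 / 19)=-19 / 11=-1.73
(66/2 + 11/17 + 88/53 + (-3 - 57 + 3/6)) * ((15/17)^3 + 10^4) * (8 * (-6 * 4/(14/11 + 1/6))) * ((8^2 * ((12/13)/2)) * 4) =4169170527768576000/1093373411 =3813125951.14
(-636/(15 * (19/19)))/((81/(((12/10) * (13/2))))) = -2756/675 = -4.08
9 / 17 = 0.53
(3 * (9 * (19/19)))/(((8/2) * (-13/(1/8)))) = -27/416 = -0.06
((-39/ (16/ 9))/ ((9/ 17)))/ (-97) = 663/ 1552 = 0.43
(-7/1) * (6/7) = -6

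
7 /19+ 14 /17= 385 /323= 1.19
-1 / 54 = -0.02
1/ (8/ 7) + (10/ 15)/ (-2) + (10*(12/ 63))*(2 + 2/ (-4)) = 571/ 168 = 3.40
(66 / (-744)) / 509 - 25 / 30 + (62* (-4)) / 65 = -57216799 / 12307620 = -4.65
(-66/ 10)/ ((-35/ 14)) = 66/ 25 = 2.64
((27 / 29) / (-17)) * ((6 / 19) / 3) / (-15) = 18 / 46835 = 0.00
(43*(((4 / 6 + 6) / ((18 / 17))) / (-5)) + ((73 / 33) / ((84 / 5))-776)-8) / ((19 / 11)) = -6968945 / 14364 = -485.17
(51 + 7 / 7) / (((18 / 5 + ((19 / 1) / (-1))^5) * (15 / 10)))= -520 / 37141431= -0.00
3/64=0.05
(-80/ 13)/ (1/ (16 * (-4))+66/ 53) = -271360/ 54223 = -5.00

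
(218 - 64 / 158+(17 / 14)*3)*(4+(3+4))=2691579 / 1106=2433.62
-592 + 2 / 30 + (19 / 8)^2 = -562841 / 960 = -586.29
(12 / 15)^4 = 256 / 625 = 0.41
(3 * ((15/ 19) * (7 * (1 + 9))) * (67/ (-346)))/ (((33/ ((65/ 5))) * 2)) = -457275/ 72314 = -6.32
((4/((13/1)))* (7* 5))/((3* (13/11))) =1540/507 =3.04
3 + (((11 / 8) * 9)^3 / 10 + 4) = 196.51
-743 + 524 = -219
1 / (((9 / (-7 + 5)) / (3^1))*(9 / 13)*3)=-0.32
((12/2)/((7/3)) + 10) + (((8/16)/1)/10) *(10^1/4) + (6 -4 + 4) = 1047/56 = 18.70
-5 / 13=-0.38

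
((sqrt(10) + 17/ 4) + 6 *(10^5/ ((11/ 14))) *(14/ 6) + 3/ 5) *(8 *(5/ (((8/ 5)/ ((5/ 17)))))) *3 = 375 *sqrt(10)/ 17 + 29400080025/ 748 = 39304989.58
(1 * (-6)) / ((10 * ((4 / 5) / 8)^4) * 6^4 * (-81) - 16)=375 / 7561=0.05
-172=-172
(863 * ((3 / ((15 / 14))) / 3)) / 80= 10.07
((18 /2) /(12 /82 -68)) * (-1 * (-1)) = -369 /2782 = -0.13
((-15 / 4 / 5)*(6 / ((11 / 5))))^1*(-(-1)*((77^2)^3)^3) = -18519228320212805022989050000000000.00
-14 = -14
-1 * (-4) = 4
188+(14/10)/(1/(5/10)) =1887/10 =188.70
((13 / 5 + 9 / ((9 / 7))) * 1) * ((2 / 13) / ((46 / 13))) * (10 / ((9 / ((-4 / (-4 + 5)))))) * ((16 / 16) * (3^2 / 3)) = -128 / 23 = -5.57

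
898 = 898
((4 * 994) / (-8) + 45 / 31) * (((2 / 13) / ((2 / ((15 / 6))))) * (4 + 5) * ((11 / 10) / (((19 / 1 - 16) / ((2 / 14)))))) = -253473 / 5642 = -44.93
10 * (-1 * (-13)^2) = -1690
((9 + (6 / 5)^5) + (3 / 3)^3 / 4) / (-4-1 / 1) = -146729 / 62500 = -2.35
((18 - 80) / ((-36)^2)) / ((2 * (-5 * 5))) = 31 / 32400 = 0.00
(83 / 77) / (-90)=-83 / 6930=-0.01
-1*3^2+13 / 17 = -140 / 17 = -8.24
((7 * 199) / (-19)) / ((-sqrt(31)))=13.17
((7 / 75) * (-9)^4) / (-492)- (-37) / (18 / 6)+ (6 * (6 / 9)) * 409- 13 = 20099291 / 12300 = 1634.09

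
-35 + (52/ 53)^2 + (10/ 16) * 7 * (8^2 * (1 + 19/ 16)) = 3249803/ 5618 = 578.46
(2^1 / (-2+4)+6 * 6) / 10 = 37 / 10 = 3.70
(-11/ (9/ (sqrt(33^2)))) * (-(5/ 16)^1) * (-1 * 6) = -605/ 8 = -75.62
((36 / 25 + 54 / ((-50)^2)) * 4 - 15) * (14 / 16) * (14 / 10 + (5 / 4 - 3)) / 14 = 40047 / 200000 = 0.20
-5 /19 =-0.26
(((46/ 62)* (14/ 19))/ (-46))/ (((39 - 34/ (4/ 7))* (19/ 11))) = 154/ 458831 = 0.00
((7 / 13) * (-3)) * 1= -21 / 13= -1.62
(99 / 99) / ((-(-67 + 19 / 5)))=5 / 316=0.02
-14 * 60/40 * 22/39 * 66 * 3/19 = -30492/247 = -123.45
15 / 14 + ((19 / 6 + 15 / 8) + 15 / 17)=19979 / 2856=7.00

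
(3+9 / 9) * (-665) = -2660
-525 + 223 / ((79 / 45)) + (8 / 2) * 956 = 270656 / 79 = 3426.03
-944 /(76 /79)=-18644 /19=-981.26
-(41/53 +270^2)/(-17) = 3863741/901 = 4288.28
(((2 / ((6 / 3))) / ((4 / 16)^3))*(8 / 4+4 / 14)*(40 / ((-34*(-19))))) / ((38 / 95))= 51200 / 2261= 22.64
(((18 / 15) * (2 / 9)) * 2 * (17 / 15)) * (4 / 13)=544 / 2925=0.19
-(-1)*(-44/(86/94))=-2068/43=-48.09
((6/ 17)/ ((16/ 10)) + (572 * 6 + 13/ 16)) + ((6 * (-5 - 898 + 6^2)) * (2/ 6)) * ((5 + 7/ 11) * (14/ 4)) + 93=-91797725/ 2992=-30681.06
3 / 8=0.38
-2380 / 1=-2380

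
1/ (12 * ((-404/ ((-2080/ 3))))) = 130/ 909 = 0.14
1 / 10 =0.10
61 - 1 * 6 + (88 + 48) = 191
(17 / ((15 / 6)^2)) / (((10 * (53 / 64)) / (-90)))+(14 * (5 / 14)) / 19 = -737567 / 25175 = -29.30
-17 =-17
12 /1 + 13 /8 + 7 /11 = 1255 /88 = 14.26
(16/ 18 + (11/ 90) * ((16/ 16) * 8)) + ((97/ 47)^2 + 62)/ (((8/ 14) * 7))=2442913/ 132540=18.43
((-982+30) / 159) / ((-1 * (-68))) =-14 / 159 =-0.09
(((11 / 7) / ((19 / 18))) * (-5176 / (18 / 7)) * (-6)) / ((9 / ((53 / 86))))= 3017608 / 2451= 1231.17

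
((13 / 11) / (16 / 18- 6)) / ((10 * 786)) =-39 / 1325720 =-0.00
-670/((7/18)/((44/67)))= -7920/7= -1131.43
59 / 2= 29.50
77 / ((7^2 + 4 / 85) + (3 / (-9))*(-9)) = 1.48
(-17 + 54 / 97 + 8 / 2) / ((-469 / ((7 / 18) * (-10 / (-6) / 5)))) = 1207 / 350946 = 0.00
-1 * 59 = -59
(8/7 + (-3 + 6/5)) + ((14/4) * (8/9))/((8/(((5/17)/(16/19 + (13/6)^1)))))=-7736/12495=-0.62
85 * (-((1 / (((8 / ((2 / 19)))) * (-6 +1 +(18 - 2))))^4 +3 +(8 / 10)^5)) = -86350649661202053 / 305284761760000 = -282.85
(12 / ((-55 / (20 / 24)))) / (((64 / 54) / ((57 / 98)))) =-1539 / 17248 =-0.09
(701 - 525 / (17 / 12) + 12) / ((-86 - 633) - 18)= -5821 / 12529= -0.46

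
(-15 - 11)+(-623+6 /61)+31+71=-33361 /61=-546.90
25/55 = 0.45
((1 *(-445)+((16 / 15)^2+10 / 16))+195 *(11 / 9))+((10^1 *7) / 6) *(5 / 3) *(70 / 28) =-281327 / 1800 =-156.29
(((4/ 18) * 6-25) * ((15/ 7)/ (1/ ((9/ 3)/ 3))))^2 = 126025/ 49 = 2571.94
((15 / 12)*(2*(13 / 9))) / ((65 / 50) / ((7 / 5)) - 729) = -455 / 91737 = -0.00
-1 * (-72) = 72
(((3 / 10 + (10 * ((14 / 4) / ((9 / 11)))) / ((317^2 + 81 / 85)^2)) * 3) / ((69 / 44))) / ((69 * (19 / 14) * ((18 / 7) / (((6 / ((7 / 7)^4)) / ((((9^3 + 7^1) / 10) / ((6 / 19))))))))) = 0.00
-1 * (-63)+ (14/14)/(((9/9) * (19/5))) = 1202/19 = 63.26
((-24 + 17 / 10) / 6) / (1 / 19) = -4237 / 60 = -70.62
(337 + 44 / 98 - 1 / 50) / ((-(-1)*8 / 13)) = 10747113 / 19600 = 548.32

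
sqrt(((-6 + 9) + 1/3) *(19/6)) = sqrt(95)/3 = 3.25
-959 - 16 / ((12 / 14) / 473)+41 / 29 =-851462 / 87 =-9786.92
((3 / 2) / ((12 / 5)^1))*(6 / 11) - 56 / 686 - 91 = -195637 / 2156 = -90.74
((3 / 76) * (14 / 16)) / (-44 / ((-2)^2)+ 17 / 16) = -7 / 2014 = -0.00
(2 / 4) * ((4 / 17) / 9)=2 / 153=0.01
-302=-302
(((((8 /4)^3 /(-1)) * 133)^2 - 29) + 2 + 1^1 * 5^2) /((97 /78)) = 88303332 /97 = 910343.63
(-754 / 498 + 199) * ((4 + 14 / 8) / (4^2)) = 565501 / 7968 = 70.97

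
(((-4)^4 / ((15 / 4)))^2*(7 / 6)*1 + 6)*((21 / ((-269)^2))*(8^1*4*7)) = 5760935488 / 16281225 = 353.84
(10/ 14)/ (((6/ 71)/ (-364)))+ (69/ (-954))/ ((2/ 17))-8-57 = -1998491/ 636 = -3142.28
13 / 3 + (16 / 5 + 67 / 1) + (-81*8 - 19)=-8887 / 15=-592.47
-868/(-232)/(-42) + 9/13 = 2729/4524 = 0.60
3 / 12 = 1 / 4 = 0.25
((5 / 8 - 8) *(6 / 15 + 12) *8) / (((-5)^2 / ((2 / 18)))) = -3658 / 1125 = -3.25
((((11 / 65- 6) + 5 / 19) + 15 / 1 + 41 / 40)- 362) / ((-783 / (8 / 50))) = 1157747 / 16116750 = 0.07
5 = 5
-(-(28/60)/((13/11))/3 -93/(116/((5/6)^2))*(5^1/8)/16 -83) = 2889107369/34744320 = 83.15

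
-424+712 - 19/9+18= 2735/9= 303.89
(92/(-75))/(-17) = 92/1275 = 0.07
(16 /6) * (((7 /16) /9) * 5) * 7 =245 /54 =4.54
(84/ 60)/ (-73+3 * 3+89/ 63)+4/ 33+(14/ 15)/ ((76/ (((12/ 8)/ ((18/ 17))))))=34485379/ 296671320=0.12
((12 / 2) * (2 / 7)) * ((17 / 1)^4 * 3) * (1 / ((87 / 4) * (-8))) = -501126 / 203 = -2468.60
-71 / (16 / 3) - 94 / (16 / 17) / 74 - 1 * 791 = -59619 / 74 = -805.66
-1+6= 5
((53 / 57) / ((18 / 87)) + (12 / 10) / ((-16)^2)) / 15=492353 / 1641600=0.30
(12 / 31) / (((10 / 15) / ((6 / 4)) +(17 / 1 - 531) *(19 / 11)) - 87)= -0.00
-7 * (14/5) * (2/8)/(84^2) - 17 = -24481/1440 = -17.00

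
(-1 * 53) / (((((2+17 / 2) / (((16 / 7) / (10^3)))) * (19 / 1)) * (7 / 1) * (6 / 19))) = -106 / 385875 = -0.00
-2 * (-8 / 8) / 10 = 1 / 5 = 0.20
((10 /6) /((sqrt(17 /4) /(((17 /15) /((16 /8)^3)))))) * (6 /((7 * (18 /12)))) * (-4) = -4 * sqrt(17) /63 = -0.26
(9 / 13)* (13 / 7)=9 / 7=1.29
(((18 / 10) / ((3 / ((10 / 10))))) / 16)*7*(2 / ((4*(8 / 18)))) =189 / 640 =0.30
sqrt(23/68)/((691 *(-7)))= -sqrt(391)/164458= -0.00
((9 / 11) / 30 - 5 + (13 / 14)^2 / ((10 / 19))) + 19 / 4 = 30519 / 21560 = 1.42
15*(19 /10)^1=28.50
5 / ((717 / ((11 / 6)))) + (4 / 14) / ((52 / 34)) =0.20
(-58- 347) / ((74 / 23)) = -9315 / 74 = -125.88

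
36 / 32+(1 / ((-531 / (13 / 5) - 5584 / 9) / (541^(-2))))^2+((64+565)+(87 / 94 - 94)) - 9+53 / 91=14424811066291764819615455169 / 27287007137955811699269544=528.63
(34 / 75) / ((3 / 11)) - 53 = -11551 / 225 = -51.34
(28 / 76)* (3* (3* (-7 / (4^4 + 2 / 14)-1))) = -116046 / 34067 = -3.41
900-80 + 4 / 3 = 2464 / 3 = 821.33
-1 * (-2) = 2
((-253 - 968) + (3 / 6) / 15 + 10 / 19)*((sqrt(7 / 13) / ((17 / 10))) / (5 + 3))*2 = -131.70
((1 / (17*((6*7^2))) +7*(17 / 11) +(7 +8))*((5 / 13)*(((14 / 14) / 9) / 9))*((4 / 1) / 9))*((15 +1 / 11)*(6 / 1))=4712550760 / 955215261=4.93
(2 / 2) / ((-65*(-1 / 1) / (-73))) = -73 / 65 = -1.12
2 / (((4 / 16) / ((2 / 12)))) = 4 / 3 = 1.33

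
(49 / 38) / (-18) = -49 / 684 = -0.07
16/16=1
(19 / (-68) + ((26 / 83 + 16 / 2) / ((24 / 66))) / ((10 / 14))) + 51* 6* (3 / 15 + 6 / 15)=6076517 / 28220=215.33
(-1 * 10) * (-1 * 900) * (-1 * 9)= -81000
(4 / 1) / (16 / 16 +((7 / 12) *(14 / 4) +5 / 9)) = 288 / 259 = 1.11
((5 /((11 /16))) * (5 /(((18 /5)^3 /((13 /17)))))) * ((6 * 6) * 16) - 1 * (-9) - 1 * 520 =-2540117 /15147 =-167.70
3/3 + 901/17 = 54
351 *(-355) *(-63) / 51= 2616705 / 17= 153923.82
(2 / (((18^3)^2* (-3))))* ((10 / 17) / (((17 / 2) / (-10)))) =25 / 1843037388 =0.00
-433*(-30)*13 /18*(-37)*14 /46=-7289555 /69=-105645.72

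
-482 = -482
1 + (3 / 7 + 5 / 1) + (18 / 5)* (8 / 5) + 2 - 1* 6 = 8.19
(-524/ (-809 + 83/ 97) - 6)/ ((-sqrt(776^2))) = 0.01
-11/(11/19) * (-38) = 722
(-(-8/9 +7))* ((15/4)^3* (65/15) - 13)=-758615/576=-1317.04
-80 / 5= -16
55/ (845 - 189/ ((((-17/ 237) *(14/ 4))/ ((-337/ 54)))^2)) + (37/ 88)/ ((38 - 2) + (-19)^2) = 0.00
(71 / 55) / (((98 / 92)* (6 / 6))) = 3266 / 2695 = 1.21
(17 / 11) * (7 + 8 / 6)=425 / 33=12.88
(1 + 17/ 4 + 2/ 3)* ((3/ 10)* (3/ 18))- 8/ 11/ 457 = 354997/ 1206480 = 0.29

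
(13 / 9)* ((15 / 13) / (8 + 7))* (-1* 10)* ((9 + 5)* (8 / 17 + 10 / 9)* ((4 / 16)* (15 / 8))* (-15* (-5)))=-529375 / 612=-864.99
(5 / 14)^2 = 25 / 196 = 0.13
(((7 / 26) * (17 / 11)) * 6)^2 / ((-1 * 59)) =-0.11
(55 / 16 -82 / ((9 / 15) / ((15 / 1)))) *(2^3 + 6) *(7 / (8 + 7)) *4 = -106967 / 2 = -53483.50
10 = 10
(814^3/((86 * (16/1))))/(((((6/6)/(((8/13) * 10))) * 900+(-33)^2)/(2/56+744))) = 1404543006119/5948964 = 236098.76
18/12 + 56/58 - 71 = -3975/58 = -68.53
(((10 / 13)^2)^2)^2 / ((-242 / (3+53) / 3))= -8400000000 / 98703417241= -0.09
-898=-898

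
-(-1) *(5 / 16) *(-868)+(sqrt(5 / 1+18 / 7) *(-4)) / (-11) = -1085 / 4+4 *sqrt(371) / 77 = -270.25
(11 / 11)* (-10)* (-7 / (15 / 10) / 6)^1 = 70 / 9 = 7.78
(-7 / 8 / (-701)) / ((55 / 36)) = 0.00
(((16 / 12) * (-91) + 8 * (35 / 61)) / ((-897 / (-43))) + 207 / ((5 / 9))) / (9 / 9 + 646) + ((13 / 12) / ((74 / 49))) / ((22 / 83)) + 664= 2307470390223761 / 3458057494320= 667.27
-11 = -11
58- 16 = 42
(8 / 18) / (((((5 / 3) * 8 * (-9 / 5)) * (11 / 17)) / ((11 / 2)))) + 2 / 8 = 5 / 54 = 0.09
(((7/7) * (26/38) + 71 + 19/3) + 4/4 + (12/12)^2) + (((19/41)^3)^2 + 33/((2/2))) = 30602853135739/270755941737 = 113.03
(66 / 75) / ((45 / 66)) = 484 / 375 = 1.29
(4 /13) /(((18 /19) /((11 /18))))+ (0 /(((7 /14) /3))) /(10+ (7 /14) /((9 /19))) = 209 /1053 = 0.20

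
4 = 4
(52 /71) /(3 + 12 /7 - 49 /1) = -182 /11005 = -0.02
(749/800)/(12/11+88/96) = 24717/53000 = 0.47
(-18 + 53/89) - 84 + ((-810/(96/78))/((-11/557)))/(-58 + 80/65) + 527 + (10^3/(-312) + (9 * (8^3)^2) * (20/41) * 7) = 201775704886577/25046736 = 8055968.05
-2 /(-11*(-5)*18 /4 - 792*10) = 4 /15345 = 0.00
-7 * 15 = -105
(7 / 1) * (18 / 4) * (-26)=-819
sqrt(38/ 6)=sqrt(57)/ 3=2.52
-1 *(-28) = 28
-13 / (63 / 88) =-1144 / 63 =-18.16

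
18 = 18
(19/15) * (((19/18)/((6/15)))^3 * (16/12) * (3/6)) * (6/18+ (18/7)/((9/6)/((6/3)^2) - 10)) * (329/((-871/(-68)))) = 278538331325/10560638088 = 26.38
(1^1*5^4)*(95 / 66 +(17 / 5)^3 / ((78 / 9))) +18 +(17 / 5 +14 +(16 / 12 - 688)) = 2204186 / 715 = 3082.78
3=3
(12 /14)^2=0.73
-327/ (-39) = 109/ 13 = 8.38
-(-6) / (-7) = -6 / 7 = -0.86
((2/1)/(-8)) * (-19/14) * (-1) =-0.34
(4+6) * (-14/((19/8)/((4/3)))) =-4480/57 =-78.60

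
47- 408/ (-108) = 457/ 9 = 50.78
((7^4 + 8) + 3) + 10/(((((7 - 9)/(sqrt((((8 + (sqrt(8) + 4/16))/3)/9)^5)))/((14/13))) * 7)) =-5 * sqrt(3) * (8 * sqrt(2) + 33)^(5/2)/1364688 + 2412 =2411.92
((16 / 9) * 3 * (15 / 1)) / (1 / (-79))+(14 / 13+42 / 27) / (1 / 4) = -738208 / 117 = -6309.47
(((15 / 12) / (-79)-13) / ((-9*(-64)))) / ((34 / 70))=-15995 / 343808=-0.05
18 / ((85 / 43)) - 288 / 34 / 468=10042 / 1105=9.09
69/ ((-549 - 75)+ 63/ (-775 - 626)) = -0.11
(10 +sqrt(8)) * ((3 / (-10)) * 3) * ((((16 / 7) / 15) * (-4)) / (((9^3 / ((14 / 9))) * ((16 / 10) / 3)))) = 0.03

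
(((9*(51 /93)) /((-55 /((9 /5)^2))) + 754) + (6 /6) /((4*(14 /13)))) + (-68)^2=12837146117 /2387000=5377.94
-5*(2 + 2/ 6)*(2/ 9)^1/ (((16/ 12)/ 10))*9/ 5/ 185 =-7/ 37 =-0.19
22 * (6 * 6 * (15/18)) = 660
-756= -756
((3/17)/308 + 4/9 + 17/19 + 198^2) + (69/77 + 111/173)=6073011547265/154896588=39206.88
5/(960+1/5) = 25/4801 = 0.01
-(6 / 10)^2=-9 / 25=-0.36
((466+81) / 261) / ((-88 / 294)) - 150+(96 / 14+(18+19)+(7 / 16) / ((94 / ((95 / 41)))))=-46734159365 / 413087136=-113.13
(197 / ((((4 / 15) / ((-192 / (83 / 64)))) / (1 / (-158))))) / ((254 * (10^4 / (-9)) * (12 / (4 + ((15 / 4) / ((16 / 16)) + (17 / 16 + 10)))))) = -1601019 / 416369500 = -0.00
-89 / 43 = -2.07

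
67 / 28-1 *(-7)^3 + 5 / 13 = 125863 / 364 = 345.78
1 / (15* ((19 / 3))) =1 / 95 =0.01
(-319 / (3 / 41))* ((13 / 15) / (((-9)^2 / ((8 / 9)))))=-1360216 / 32805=-41.46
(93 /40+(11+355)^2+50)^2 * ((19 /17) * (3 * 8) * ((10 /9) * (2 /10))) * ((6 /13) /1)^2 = 1637790682640673 /71825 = 22802515595.41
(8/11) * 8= 5.82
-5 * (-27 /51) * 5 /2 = 225 /34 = 6.62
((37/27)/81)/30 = 37/65610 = 0.00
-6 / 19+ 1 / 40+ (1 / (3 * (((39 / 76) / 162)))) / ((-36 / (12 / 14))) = -193391 / 69160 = -2.80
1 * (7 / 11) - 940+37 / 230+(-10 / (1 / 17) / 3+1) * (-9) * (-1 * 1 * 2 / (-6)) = -1953673 / 2530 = -772.20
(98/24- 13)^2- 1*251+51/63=-172049/1008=-170.68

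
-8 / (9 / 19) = -16.89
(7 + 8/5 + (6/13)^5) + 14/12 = 109022129/11138790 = 9.79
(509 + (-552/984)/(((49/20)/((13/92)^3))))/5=8655114599/85020880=101.80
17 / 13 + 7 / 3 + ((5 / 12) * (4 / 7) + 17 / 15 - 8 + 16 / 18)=-8594 / 4095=-2.10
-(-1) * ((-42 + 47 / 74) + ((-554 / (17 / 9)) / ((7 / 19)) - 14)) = -7497859 / 8806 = -851.45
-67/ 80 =-0.84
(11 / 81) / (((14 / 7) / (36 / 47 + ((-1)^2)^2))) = 913 / 7614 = 0.12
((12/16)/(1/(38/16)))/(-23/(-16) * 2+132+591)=57/23228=0.00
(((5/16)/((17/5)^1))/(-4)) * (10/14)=-125/7616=-0.02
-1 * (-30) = 30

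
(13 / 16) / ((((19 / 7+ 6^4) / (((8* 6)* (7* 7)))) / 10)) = 133770 / 9091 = 14.71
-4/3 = -1.33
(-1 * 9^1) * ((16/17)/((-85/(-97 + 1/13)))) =-36288/3757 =-9.66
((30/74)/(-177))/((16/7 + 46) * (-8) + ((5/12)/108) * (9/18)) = 0.00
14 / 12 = 7 / 6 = 1.17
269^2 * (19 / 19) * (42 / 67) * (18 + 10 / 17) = 960375192 / 1139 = 843174.01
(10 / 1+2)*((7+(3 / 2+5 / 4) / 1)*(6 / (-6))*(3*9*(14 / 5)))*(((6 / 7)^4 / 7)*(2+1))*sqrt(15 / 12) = -12282192*sqrt(5) / 12005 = -2287.70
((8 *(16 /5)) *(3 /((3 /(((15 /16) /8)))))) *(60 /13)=180 /13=13.85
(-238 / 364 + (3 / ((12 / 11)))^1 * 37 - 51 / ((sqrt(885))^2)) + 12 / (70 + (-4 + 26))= 101.17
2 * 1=2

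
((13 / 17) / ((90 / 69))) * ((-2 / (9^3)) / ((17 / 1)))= -299 / 3160215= -0.00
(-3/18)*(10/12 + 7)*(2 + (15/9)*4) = -11.31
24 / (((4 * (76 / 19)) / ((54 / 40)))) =81 / 40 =2.02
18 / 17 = 1.06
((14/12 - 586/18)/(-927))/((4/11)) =6215/66744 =0.09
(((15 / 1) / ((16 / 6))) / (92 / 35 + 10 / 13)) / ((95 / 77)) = 315315 / 234992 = 1.34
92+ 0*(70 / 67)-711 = -619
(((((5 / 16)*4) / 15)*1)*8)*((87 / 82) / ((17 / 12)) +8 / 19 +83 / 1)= 2229326 / 39729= 56.11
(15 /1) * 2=30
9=9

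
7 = 7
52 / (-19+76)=52 / 57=0.91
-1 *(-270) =270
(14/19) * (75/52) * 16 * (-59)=-247800/247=-1003.24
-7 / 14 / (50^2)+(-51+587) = 2679999 / 5000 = 536.00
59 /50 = 1.18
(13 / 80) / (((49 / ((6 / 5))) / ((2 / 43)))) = 0.00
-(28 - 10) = -18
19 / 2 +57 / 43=931 / 86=10.83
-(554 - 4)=-550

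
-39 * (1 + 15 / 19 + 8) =-7254 / 19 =-381.79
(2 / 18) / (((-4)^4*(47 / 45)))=5 / 12032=0.00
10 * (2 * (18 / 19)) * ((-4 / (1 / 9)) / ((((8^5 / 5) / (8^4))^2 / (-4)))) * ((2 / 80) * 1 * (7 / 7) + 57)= 4619025 / 76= 60776.64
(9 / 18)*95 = 95 / 2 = 47.50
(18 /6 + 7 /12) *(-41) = -1763 /12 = -146.92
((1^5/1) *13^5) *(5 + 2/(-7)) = 12252669/7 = 1750381.29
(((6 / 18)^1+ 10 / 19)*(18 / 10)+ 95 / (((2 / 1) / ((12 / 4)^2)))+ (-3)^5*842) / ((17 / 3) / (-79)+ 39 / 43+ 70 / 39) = -5139495290943 / 66204740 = -77630.32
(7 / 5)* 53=371 / 5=74.20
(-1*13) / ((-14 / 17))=15.79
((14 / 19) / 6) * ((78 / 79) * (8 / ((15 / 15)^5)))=0.97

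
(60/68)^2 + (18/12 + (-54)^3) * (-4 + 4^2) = -546079725/289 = -1889549.22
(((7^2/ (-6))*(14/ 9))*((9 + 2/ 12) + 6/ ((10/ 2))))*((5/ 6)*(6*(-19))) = 12511.03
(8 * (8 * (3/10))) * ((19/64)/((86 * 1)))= 57/860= 0.07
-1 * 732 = -732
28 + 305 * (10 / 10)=333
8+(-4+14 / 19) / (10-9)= 90 / 19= 4.74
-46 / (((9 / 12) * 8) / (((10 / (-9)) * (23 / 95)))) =1058 / 513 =2.06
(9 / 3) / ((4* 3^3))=1 / 36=0.03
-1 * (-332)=332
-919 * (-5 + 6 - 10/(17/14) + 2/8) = 436525/68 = 6419.49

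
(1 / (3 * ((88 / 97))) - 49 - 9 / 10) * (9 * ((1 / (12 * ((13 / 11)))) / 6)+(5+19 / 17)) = -719409149 / 2333760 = -308.26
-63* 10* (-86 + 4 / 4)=53550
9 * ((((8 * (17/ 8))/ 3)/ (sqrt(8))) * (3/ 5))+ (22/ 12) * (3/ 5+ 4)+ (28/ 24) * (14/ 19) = 5297/ 570+ 153 * sqrt(2)/ 20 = 20.11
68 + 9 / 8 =553 / 8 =69.12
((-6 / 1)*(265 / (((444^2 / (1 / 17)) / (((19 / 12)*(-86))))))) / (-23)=-216505 / 77080176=-0.00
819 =819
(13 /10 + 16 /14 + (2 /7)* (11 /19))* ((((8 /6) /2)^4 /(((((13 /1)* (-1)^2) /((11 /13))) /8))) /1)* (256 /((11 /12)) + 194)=60832384 /479115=126.97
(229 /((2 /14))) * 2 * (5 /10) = 1603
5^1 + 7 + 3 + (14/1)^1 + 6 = 35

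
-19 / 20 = -0.95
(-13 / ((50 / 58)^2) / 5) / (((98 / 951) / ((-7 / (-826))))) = -10397283 / 36137500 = -0.29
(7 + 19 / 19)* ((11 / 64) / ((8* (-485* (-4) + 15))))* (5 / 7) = 11 / 175168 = 0.00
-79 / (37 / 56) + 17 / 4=-115.32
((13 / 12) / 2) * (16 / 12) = 13 / 18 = 0.72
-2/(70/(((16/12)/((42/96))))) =-64/735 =-0.09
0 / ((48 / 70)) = 0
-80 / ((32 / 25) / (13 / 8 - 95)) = 93375 / 16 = 5835.94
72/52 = 18/13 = 1.38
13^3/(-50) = -2197/50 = -43.94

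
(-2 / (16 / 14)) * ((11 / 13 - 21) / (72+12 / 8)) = 131 / 273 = 0.48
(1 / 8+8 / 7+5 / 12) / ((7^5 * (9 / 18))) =0.00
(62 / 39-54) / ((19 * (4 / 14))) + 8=-1226 / 741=-1.65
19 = 19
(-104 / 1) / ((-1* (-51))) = -104 / 51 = -2.04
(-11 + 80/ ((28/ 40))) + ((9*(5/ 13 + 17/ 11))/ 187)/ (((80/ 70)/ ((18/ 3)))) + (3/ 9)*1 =58462277/ 561561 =104.11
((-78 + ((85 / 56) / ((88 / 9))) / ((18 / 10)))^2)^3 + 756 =3204122509161155129328167845785265 / 14322676899787785109504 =223709752833.19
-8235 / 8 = -1029.38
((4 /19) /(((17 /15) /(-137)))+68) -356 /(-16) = 83723 /1292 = 64.80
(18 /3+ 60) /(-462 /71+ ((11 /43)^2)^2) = -1456409226 /143495141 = -10.15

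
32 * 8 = 256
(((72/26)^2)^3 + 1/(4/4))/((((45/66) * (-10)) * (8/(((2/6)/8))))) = -4799540119/13901209920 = -0.35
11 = 11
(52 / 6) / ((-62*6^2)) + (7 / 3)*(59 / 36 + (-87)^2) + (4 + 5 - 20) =29552495 / 1674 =17653.82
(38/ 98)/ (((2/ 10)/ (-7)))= -95/ 7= -13.57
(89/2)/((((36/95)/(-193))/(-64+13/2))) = 187658725/144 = 1303185.59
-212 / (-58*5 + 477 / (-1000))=212000 / 290477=0.73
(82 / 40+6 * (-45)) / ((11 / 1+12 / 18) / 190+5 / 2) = -305463 / 2920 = -104.61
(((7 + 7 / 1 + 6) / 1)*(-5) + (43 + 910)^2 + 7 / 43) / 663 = 2296982 / 1677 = 1369.70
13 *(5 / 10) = 13 / 2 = 6.50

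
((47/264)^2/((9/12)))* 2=2209/26136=0.08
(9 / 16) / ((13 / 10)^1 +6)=45 / 584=0.08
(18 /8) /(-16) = -9 /64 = -0.14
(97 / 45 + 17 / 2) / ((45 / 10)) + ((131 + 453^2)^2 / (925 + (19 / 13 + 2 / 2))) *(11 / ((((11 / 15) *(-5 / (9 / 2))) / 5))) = -4994913925410779 / 1627695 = -3068703857.55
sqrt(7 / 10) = sqrt(70) / 10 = 0.84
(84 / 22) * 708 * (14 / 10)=208152 / 55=3784.58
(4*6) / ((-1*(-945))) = 8 / 315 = 0.03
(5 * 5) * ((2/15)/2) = 5/3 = 1.67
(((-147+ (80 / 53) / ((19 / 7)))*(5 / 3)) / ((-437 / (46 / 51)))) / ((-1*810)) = -147469 / 237115269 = -0.00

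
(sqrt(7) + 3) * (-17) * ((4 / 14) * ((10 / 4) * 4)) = -1020 / 7 - 340 * sqrt(7) / 7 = -274.22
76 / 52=19 / 13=1.46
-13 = -13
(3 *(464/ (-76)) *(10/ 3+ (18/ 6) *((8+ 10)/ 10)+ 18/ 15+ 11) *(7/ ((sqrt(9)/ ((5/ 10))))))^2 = 16252170256/ 81225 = 200088.28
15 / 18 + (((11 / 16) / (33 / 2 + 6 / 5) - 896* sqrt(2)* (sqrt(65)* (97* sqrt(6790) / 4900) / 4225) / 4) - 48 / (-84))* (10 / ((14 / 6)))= 119645 / 34692 - 9312* sqrt(8827) / 207025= -0.78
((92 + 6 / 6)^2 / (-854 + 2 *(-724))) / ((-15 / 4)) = 5766 / 5755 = 1.00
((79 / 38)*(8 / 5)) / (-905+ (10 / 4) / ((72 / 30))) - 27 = -55655259 / 2061025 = -27.00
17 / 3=5.67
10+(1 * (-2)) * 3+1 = 5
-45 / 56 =-0.80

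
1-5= -4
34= 34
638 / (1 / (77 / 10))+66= 24893 / 5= 4978.60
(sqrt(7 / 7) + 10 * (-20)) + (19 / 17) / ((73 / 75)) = -245534 / 1241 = -197.85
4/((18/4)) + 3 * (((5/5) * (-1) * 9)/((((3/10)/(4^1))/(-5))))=16208/9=1800.89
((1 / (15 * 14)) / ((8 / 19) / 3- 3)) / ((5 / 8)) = -76 / 28525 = -0.00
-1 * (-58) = 58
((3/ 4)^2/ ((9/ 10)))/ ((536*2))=5/ 8576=0.00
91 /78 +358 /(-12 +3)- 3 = -749 /18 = -41.61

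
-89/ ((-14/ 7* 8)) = 89/ 16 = 5.56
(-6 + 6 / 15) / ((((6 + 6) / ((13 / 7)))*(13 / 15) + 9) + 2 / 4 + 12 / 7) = -392 / 1177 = -0.33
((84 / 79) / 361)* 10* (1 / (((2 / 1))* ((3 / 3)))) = 420 / 28519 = 0.01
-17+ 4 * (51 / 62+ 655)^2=1653300584 / 961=1720396.03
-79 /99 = -0.80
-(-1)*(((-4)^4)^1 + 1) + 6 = 263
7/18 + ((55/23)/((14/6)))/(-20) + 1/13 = 31237/75348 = 0.41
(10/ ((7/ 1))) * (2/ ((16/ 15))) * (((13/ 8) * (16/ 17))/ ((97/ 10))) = 4875/ 11543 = 0.42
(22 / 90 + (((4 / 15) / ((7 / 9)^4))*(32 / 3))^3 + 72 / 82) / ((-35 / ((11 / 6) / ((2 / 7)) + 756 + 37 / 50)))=-10263.81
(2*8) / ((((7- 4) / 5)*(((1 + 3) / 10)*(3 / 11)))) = 2200 / 9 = 244.44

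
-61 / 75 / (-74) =61 / 5550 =0.01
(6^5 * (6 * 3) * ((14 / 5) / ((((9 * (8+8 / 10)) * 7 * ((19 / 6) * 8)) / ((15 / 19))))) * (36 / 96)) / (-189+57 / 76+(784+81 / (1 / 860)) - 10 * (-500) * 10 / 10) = 4860 / 44272679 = 0.00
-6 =-6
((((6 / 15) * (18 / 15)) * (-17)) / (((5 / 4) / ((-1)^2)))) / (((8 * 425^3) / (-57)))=342 / 564453125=0.00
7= 7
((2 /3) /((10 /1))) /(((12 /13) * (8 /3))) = 0.03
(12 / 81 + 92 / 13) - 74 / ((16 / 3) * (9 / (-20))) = 26717 / 702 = 38.06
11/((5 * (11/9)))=9/5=1.80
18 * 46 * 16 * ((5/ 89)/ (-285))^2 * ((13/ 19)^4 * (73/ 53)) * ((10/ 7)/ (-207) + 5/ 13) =73031092160/ 1244279763735939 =0.00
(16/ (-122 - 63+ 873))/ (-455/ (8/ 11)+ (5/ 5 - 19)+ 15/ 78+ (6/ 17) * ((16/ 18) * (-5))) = -5304/ 147106741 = -0.00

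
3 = 3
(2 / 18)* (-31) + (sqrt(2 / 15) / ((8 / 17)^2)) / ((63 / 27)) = -31 / 9 + 289* sqrt(30) / 2240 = -2.74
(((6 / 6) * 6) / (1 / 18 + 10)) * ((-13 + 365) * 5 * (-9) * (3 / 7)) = -5132160 / 1267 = -4050.64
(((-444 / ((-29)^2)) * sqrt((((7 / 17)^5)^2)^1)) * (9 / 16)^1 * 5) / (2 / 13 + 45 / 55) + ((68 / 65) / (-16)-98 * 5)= -10574718292268203 / 21577382247590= -490.08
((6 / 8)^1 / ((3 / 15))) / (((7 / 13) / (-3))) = -585 / 28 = -20.89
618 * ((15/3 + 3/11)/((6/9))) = 4887.82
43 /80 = 0.54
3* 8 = 24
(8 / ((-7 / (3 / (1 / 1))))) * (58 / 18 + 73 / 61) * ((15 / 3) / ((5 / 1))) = -19408 / 1281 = -15.15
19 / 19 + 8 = 9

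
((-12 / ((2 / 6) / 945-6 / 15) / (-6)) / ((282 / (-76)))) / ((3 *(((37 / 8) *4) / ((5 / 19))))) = 12600 / 1970287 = 0.01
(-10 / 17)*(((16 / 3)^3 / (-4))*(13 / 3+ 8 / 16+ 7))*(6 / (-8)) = -90880 / 459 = -198.00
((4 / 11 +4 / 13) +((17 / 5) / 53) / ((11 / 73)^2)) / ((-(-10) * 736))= 1457549 / 3067979200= 0.00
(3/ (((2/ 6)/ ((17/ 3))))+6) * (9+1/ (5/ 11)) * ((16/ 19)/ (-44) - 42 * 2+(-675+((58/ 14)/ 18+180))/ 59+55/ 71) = -40432152436/ 691185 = -58496.86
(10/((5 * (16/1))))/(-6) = -1/48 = -0.02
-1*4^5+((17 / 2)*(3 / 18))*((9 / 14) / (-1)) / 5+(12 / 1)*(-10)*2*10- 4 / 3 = -3425.52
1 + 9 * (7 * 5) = 316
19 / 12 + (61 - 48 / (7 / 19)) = -5687 / 84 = -67.70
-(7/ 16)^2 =-49/ 256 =-0.19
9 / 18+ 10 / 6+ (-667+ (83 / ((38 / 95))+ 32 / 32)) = -1369 / 3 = -456.33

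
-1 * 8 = -8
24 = 24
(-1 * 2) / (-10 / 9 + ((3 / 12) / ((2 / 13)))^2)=-1152 / 881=-1.31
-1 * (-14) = 14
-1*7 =-7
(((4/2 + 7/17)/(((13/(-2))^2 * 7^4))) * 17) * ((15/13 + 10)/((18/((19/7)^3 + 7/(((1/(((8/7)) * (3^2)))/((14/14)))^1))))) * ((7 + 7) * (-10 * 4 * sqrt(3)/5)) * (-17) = 75.98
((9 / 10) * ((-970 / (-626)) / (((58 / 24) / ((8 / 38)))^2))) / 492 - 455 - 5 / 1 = -1792211267372 / 3896111633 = -460.00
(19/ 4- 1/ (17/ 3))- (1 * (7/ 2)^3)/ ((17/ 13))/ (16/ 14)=-26237/ 1088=-24.11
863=863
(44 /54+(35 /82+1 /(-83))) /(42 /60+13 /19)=21465535 /24164703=0.89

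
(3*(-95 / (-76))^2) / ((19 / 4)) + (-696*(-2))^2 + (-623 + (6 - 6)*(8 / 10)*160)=147215191 / 76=1937041.99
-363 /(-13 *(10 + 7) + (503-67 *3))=-121 /27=-4.48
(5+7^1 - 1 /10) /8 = 119 /80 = 1.49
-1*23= -23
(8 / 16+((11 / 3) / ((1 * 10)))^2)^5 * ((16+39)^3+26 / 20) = 100988518960559215313 / 5904900000000000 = 17102.49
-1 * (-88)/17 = 88/17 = 5.18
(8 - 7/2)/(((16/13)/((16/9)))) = 13/2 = 6.50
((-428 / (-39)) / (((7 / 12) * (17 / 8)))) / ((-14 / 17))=-6848 / 637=-10.75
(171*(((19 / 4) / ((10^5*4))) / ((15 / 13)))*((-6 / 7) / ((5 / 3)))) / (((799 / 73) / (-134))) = 619743501 / 55930000000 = 0.01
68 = 68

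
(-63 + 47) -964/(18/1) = -69.56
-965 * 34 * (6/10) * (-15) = 295290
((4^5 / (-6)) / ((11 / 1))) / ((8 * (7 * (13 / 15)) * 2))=-160 / 1001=-0.16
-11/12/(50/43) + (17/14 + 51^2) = 2601.43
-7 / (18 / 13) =-91 / 18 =-5.06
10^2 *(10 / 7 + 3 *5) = 11500 / 7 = 1642.86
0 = 0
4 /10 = 2 /5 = 0.40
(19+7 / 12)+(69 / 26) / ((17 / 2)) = 52763 / 2652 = 19.90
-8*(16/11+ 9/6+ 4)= -612/11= -55.64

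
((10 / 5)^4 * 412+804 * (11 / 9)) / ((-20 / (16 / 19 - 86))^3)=158313063571 / 270750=584720.46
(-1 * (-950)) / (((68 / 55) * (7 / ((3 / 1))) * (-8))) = -78375 / 1904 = -41.16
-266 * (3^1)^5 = -64638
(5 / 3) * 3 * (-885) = -4425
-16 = -16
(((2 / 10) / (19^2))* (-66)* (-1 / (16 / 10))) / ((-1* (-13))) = 33 / 18772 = 0.00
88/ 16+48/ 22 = 169/ 22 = 7.68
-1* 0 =0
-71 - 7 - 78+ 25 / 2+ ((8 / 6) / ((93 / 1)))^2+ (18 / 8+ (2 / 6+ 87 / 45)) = -216371713 / 1556820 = -138.98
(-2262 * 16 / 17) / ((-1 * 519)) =12064 / 2941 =4.10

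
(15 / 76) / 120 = 0.00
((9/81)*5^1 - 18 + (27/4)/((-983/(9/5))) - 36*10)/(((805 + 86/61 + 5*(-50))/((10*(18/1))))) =-4074019627/33364003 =-122.11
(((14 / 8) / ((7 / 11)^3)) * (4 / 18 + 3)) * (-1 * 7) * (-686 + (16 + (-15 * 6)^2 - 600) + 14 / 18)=-2372950723 / 2268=-1046274.57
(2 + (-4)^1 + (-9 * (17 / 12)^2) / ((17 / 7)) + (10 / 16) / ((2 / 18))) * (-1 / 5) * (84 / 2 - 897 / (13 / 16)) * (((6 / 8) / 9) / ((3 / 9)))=-32391 / 160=-202.44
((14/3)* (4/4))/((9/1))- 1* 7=-175/27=-6.48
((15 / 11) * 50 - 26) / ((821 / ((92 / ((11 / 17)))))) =725696 / 99341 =7.31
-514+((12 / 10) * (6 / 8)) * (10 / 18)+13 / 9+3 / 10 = -23029 / 45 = -511.76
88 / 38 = 44 / 19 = 2.32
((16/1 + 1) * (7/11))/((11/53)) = 52.12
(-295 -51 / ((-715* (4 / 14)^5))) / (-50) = 5892443 / 1144000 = 5.15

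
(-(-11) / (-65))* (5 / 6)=-0.14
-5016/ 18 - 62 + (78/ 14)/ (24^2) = -457843/ 1344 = -340.66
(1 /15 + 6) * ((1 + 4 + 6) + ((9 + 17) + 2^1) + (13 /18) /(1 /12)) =13013 /45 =289.18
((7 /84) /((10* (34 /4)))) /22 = 1 /22440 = 0.00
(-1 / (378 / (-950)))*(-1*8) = -3800 / 189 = -20.11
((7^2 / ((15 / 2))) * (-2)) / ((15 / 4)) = -784 / 225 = -3.48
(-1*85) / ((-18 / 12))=56.67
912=912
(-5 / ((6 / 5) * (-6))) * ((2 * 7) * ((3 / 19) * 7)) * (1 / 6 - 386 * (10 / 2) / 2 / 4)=-3543925 / 1368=-2590.59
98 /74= 49 /37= 1.32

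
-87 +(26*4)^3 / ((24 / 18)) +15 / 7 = 5904942 / 7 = 843563.14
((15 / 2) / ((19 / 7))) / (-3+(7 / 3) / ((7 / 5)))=-315 / 152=-2.07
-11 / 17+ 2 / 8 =-27 / 68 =-0.40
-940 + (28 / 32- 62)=-8009 / 8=-1001.12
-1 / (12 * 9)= -1 / 108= -0.01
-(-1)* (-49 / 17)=-49 / 17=-2.88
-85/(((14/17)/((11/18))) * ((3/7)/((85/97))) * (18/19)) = -25670425/188568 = -136.13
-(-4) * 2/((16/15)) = 15/2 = 7.50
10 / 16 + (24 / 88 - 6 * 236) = -124529 / 88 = -1415.10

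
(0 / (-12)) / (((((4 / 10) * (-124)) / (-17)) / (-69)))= 0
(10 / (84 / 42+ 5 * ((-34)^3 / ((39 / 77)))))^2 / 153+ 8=7785193314965321 / 973149164370137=8.00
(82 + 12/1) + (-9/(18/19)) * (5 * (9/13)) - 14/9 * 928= -323491/234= -1382.44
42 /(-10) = -4.20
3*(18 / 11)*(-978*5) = -264060 / 11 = -24005.45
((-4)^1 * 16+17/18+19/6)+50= -89/9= -9.89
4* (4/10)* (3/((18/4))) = 16/15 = 1.07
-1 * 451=-451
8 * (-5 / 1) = -40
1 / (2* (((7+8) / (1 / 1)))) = 1 / 30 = 0.03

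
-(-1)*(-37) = -37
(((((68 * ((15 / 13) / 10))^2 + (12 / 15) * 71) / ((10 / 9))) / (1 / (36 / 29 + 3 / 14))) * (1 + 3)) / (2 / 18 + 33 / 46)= 31463119008 / 42026075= 748.66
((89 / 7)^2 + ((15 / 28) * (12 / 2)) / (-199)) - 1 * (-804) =18831851 / 19502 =965.64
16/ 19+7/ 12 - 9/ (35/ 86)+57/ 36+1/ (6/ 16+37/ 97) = -41651357/ 2342130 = -17.78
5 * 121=605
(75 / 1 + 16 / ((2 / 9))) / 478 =147 / 478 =0.31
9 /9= 1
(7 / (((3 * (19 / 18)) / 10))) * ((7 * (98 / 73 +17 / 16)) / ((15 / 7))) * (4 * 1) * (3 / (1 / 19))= 2890461 / 73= 39595.36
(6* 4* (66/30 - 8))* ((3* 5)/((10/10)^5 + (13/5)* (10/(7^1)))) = -4872/11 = -442.91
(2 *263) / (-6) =-263 / 3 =-87.67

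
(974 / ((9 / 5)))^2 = 23716900 / 81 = 292801.23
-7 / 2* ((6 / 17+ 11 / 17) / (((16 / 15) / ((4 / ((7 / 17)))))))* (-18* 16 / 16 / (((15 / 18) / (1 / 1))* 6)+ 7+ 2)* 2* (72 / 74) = -12393 / 37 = -334.95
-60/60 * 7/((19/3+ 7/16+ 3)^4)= -5308416/6911834503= -0.00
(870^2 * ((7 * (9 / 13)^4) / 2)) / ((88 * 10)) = 1738107315 / 2513368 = 691.55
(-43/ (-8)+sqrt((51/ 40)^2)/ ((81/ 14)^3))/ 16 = 38133253/ 113374080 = 0.34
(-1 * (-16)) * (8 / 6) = 64 / 3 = 21.33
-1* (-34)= 34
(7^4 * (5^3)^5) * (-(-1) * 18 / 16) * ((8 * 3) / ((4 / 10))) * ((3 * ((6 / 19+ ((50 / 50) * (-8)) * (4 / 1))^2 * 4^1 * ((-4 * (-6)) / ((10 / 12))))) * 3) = 1858377629636718750000000 / 361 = 5147860469907808171745.15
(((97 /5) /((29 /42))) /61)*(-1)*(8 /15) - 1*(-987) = 43639211 /44225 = 986.75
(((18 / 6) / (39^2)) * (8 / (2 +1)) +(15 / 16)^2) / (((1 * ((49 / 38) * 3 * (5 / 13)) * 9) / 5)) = 6541187 / 19813248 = 0.33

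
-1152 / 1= -1152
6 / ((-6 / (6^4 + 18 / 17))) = -22050 / 17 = -1297.06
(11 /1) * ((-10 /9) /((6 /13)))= -715 /27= -26.48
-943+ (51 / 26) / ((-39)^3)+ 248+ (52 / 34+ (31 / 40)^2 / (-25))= -121218231629513 / 174793320000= -693.49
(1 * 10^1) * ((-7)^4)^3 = 138412872010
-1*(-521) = 521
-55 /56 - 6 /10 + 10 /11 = -0.67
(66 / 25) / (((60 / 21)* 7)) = 33 / 250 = 0.13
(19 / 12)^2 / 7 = 361 / 1008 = 0.36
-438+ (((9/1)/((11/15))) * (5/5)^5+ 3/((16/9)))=-424.04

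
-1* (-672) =672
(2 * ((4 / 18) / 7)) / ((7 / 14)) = 0.13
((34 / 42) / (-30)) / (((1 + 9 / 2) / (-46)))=782 / 3465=0.23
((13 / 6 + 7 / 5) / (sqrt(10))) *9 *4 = 321 *sqrt(10) / 25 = 40.60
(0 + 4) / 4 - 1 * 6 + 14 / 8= -13 / 4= -3.25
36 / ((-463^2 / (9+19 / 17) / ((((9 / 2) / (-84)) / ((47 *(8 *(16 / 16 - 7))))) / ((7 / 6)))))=-1161 / 33571042876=-0.00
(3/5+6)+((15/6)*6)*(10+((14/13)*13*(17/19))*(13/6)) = 53552/95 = 563.71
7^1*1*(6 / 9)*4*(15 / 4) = 70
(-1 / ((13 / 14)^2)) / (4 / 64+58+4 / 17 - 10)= -53312 / 2220153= -0.02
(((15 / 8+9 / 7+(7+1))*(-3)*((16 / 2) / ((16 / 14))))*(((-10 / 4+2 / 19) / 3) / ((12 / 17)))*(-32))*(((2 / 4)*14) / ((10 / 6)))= -1353625 / 38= -35621.71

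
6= 6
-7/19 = -0.37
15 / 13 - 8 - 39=-596 / 13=-45.85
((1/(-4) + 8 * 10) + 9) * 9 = 3195/4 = 798.75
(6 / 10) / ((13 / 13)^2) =3 / 5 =0.60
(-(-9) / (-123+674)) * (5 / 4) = 45 / 2204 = 0.02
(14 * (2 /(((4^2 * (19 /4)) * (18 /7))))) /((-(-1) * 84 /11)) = 77 /4104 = 0.02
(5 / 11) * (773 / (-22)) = -3865 / 242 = -15.97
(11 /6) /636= 11 /3816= 0.00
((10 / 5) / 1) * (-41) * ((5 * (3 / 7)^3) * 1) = -11070 / 343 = -32.27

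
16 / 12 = 4 / 3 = 1.33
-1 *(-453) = 453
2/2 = 1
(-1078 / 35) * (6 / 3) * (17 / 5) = -5236 / 25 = -209.44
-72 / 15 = -24 / 5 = -4.80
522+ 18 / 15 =523.20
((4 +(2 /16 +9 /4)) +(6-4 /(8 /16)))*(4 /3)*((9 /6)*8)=70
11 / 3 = 3.67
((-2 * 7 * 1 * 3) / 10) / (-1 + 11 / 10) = -42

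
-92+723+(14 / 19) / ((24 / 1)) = 143875 / 228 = 631.03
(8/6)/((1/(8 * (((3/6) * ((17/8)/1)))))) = 34/3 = 11.33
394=394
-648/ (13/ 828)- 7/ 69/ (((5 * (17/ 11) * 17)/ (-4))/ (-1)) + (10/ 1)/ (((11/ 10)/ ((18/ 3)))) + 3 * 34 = -586225362634/ 14257815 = -41116.07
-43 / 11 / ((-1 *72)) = 43 / 792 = 0.05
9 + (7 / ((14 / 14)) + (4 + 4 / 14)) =142 / 7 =20.29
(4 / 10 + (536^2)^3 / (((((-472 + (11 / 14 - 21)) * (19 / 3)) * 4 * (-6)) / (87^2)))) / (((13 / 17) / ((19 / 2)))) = 4449722906586981585451 / 149305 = 29802906175861368.24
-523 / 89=-5.88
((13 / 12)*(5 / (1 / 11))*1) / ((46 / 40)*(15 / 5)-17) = -3575 / 813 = -4.40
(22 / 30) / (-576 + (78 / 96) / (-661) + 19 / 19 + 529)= -116336 / 7297635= -0.02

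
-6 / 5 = -1.20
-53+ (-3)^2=-44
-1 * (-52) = 52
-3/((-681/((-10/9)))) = -10/2043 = -0.00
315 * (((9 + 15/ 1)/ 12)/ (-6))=-105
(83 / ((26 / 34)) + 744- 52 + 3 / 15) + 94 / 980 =1020263 / 1274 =800.83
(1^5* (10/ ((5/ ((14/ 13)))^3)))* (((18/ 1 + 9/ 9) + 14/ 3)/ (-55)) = -389648/ 9062625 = -0.04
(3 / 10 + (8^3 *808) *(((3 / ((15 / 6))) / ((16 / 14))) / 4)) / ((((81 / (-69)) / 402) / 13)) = -1450329101 / 3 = -483443033.67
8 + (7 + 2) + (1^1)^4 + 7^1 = 25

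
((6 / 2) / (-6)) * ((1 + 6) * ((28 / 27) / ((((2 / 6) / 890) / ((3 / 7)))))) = -4153.33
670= 670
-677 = -677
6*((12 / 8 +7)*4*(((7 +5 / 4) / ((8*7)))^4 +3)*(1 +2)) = 1155774063897 / 629407744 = 1836.29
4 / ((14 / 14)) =4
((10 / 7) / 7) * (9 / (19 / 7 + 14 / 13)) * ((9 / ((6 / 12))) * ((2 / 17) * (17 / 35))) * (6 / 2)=8424 / 5635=1.49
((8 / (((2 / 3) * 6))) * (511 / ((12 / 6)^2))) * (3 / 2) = 1533 / 4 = 383.25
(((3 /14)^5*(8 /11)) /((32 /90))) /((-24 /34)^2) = 351135 /189314048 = 0.00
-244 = -244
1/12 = 0.08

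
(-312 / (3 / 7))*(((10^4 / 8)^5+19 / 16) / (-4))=555419921875000216.12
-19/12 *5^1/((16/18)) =-285/32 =-8.91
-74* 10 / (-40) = 37 / 2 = 18.50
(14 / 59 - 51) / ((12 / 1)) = -2995 / 708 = -4.23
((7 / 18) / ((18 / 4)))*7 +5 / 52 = 2953 / 4212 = 0.70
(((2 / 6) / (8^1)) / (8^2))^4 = 0.00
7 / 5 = 1.40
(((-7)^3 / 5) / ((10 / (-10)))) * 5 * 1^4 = 343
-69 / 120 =-23 / 40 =-0.58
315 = 315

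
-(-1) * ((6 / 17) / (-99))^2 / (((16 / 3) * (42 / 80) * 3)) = 10 / 6609141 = 0.00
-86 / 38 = -43 / 19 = -2.26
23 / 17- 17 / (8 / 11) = -2995 / 136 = -22.02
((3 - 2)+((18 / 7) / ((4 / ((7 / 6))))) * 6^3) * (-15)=-2445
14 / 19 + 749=14245 / 19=749.74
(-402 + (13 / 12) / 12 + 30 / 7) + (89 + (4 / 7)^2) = -2175347 / 7056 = -308.30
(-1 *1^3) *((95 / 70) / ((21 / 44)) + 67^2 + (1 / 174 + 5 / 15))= -12766783 / 2842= -4492.18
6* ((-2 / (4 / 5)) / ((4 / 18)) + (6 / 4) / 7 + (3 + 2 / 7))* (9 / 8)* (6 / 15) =-837 / 40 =-20.92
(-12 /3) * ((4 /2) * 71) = -568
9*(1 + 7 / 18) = 25 / 2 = 12.50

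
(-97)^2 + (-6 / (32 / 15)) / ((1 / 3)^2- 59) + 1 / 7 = 111705911 / 11872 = 9409.19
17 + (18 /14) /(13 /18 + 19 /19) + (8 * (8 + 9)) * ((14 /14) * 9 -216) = -6105133 /217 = -28134.25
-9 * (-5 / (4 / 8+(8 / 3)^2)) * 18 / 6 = 2430 / 137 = 17.74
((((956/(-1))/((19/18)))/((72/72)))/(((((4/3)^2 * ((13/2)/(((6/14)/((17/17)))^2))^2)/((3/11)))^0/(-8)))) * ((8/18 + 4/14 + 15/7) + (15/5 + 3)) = 8550464/133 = 64289.20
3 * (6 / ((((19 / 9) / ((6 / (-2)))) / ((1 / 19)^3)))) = -486 / 130321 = -0.00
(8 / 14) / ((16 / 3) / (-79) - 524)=-237 / 217357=-0.00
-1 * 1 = -1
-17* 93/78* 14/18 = -3689/234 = -15.76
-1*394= -394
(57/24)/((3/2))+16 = 211/12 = 17.58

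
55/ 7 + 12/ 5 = 359/ 35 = 10.26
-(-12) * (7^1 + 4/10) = 444/5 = 88.80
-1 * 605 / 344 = -605 / 344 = -1.76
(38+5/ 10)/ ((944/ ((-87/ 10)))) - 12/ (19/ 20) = -4658481/ 358720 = -12.99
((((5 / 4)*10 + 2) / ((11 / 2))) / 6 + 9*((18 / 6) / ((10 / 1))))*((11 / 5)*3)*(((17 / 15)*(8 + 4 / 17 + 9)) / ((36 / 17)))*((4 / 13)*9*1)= 2580158 / 4875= 529.26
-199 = -199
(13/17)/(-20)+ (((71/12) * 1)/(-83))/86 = -284417/7280760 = -0.04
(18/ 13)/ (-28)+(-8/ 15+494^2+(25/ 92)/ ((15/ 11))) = 30645992719/ 125580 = 244035.62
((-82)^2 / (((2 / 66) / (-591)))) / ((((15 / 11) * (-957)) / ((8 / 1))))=116567264 / 145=803912.17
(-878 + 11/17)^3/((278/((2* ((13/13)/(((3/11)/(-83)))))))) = 1478623933.39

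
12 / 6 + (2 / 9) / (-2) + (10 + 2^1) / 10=139 / 45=3.09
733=733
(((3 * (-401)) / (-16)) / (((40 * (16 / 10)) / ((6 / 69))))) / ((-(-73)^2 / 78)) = -46917 / 31377152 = -0.00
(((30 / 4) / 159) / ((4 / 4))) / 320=1 / 6784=0.00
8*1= 8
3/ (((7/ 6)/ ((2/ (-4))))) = -9/ 7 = -1.29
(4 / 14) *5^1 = 10 / 7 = 1.43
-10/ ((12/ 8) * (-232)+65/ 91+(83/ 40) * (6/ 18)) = 8400/ 291139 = 0.03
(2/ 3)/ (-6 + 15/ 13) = -26/ 189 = -0.14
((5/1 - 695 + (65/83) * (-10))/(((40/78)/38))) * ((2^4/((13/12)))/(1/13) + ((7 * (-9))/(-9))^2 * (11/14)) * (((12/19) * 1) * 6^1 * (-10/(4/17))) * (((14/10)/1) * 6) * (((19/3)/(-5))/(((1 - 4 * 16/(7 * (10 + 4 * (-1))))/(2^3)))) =1423988330978304/4565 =311936107552.75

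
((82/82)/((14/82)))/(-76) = -0.08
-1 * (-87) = 87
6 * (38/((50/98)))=446.88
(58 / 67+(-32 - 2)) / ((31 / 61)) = -135420 / 2077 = -65.20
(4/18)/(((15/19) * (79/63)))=266/1185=0.22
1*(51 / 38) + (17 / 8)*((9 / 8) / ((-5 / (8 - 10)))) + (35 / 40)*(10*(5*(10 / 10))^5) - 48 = 82986067 / 3040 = 27298.05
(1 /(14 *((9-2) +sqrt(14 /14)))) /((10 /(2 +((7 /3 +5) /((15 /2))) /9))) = 61 /32400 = 0.00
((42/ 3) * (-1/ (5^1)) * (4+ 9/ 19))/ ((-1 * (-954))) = -0.01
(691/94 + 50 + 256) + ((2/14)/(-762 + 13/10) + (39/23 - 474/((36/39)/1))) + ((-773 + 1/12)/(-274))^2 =-118546048905033583/622301385577536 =-190.50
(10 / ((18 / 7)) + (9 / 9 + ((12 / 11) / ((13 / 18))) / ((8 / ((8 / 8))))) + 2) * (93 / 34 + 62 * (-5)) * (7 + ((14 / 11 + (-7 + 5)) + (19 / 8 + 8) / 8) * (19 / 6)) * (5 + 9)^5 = -59476258538729207 / 5776056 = -10297036340.84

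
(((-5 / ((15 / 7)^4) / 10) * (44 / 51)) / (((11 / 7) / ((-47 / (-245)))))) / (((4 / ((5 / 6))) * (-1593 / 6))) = 16121 / 8225853750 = 0.00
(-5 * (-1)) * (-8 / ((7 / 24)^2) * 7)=-3291.43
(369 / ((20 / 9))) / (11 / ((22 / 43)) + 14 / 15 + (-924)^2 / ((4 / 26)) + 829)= 9963 / 333023726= 0.00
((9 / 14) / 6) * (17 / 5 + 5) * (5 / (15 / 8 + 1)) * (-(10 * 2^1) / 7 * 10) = -7200 / 161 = -44.72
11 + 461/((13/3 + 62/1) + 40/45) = 10804/605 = 17.86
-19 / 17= -1.12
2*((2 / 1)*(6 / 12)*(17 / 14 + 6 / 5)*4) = 19.31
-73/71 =-1.03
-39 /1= -39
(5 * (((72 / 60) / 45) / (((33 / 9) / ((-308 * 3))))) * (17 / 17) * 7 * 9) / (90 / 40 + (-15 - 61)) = 42336 / 1475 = 28.70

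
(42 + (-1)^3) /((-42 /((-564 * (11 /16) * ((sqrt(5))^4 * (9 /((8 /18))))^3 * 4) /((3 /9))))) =528044759859375 /896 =589335669485.91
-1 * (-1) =1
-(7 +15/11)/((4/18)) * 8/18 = -184/11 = -16.73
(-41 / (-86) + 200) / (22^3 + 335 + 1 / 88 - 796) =252868 / 12849217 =0.02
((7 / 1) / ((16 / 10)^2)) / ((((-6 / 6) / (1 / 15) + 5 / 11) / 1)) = -385 / 2048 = -0.19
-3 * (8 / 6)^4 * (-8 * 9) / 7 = 2048 / 21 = 97.52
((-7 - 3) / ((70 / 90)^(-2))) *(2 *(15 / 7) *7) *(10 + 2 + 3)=-24500 / 9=-2722.22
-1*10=-10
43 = 43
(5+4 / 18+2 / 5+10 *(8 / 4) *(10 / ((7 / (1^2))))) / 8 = 4.27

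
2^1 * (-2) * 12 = -48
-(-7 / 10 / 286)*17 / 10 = 119 / 28600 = 0.00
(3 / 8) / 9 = 1 / 24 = 0.04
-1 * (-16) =16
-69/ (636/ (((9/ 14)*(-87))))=18009/ 2968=6.07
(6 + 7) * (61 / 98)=793 / 98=8.09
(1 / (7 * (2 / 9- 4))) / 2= -9 / 476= -0.02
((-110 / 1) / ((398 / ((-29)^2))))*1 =-46255 / 199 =-232.44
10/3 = 3.33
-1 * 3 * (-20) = 60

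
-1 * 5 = -5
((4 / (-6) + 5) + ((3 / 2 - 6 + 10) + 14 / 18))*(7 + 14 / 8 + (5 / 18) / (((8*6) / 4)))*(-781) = -282679045 / 3888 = -72705.52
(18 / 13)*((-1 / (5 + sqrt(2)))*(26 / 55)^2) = -936 / 13915 + 936*sqrt(2) / 69575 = -0.05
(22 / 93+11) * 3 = 1045 / 31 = 33.71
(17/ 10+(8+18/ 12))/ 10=28/ 25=1.12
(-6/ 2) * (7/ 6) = -7/ 2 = -3.50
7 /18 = 0.39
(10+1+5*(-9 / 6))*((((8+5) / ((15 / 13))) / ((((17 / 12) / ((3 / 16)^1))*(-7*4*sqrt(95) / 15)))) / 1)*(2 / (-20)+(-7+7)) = 1521*sqrt(95) / 516800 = 0.03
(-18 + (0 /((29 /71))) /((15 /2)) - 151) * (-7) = 1183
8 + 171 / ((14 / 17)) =3019 / 14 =215.64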